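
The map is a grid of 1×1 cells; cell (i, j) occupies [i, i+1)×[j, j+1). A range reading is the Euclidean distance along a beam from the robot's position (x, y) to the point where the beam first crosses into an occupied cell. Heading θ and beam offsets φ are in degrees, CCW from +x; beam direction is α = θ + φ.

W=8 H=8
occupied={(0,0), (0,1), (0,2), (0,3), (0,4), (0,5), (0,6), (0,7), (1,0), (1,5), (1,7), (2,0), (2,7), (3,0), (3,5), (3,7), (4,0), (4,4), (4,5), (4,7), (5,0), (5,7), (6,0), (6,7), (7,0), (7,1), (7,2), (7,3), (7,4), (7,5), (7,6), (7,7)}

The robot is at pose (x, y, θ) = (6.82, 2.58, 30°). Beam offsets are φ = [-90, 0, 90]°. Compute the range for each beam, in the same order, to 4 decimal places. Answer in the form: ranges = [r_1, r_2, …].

ranges = [0.3600, 0.2078, 3.6400]

beam 1: φ=-90°, α=300°
  cosα=0.5000 sinα=-0.8660 | (6,2) | tMaxX 0.3600 tMaxY 0.6697 | tΔX 2.0000 tΔY 1.1547
    t=0.3600 [x] (7,2) — stop
  → r_1 = 0.3600
beam 2: φ=0°, α=30°
  cosα=0.8660 sinα=0.5000 | (6,2) | tMaxX 0.2078 tMaxY 0.8400 | tΔX 1.1547 tΔY 2.0000
    t=0.2078 [x] (7,2) — stop
  → r_2 = 0.2078
beam 3: φ=90°, α=120°
  cosα=-0.5000 sinα=0.8660 | (6,2) | tMaxX 1.6400 tMaxY 0.4850 | tΔX 2.0000 tΔY 1.1547
    t=0.4850 [y] (6,3)
    t=1.6397 [y] (6,4)
    t=1.6400 [x] (5,4)
    t=2.7944 [y] (5,5)
    t=3.6400 [x] (4,5) — stop
  → r_3 = 3.6400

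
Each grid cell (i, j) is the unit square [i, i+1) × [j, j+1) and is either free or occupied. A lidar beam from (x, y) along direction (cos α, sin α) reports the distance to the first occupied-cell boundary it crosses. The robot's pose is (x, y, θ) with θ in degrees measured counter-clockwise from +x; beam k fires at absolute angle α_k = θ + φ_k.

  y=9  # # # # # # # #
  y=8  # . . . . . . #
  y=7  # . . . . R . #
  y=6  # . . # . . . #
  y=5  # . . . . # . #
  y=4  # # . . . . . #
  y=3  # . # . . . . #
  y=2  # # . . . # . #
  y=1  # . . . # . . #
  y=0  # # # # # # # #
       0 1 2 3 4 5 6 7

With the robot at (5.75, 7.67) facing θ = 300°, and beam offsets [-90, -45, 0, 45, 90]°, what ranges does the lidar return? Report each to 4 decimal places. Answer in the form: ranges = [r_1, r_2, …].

beam 1: φ=-90°, α=210°
  d=(-0.8660,-0.5000)  start (5,7)  tX=0.8660 tY=1.3400  stride 1/|dx|=1.1547 1/|dy|=2.0000
    cross x-line → (4,7), t=0.8660
    cross y-line → (4,6), t=1.3400
    cross x-line → (3,6), t=2.0207 (wall)
  → r_1 = 2.0207
beam 2: φ=-45°, α=255°
  d=(-0.2588,-0.9659)  start (5,7)  tX=2.8978 tY=0.6936  stride 1/|dx|=3.8637 1/|dy|=1.0353
    cross y-line → (5,6), t=0.6936
    cross y-line → (5,5), t=1.7289 (wall)
  → r_2 = 1.7289
beam 3: φ=0°, α=300°
  d=(0.5000,-0.8660)  start (5,7)  tX=0.5000 tY=0.7736  stride 1/|dx|=2.0000 1/|dy|=1.1547
    cross x-line → (6,7), t=0.5000
    cross y-line → (6,6), t=0.7736
    cross y-line → (6,5), t=1.9283
    cross x-line → (7,5), t=2.5000 (wall)
  → r_3 = 2.5000
beam 4: φ=45°, α=345°
  d=(0.9659,-0.2588)  start (5,7)  tX=0.2588 tY=2.5887  stride 1/|dx|=1.0353 1/|dy|=3.8637
    cross x-line → (6,7), t=0.2588
    cross x-line → (7,7), t=1.2941 (wall)
  → r_4 = 1.2941
beam 5: φ=90°, α=30°
  d=(0.8660,0.5000)  start (5,7)  tX=0.2887 tY=0.6600  stride 1/|dx|=1.1547 1/|dy|=2.0000
    cross x-line → (6,7), t=0.2887
    cross y-line → (6,8), t=0.6600
    cross x-line → (7,8), t=1.4434 (wall)
  → r_5 = 1.4434

ranges = [2.0207, 1.7289, 2.5000, 1.2941, 1.4434]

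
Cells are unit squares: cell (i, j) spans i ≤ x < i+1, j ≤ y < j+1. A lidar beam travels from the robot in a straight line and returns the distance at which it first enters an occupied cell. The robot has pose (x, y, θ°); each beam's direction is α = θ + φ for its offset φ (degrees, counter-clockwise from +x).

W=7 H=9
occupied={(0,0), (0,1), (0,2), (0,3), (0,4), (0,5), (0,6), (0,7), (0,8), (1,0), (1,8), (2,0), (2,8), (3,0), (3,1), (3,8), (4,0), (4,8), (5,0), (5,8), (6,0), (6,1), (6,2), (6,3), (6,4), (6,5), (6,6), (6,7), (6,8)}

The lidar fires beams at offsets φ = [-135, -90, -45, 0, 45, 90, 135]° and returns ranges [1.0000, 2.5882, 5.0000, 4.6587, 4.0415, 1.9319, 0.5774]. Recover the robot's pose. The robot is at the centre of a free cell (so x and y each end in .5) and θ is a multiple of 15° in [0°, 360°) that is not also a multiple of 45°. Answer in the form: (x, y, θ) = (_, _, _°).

The pose lattice has 34·16 = 544 candidates. Test each by forward raycasting.
  (1.5, 1.5, 255°): beam 2 = 0.5176 ≠ 2.5882 ✗
  (3.5, 7.5, 240°): beam 1 = 0.5176 ≠ 1.0000 ✗
  (3.5, 3.5, 30°): beam 1 = 1.5529 ≠ 1.0000 ✗
  …
  (5.5, 5.5, 195°): r_1=1.0000, r_2=2.5882, r_3=5.0000, r_4=4.6587, r_5=4.0415, r_6=1.9319, r_7=0.5774 — all match ✓
No second candidate reproduces the full scan.

(x, y, θ) = (5.5, 5.5, 195°)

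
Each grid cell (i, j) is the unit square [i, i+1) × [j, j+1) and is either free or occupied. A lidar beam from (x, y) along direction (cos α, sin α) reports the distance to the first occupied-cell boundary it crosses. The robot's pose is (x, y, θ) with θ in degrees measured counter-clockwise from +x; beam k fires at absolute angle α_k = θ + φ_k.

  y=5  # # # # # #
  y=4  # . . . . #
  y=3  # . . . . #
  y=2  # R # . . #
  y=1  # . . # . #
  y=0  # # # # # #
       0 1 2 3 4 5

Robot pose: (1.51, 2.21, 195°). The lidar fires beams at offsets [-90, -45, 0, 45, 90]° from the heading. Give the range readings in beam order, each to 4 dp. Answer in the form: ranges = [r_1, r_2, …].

beam 1: φ=-90°, α=105°
  direction (-0.2588, 0.9659); cell (1,2); t to first gridline: x 1.9705, y 0.8179 (then +3.8637 / +1.0353)
    (1,3) via y @ 0.8179
    (1,4) via y @ 1.8531
    (0,4) via x @ 1.9705  # hit
  → r_1 = 1.9705
beam 2: φ=-45°, α=150°
  direction (-0.8660, 0.5000); cell (1,2); t to first gridline: x 0.5889, y 1.5800 (then +1.1547 / +2.0000)
    (0,2) via x @ 0.5889  # hit
  → r_2 = 0.5889
beam 3: φ=0°, α=195°
  direction (-0.9659, -0.2588); cell (1,2); t to first gridline: x 0.5280, y 0.8114 (then +1.0353 / +3.8637)
    (0,2) via x @ 0.5280  # hit
  → r_3 = 0.5280
beam 4: φ=45°, α=240°
  direction (-0.5000, -0.8660); cell (1,2); t to first gridline: x 1.0200, y 0.2425 (then +2.0000 / +1.1547)
    (1,1) via y @ 0.2425
    (0,1) via x @ 1.0200  # hit
  → r_4 = 1.0200
beam 5: φ=90°, α=285°
  direction (0.2588, -0.9659); cell (1,2); t to first gridline: x 1.8932, y 0.2174 (then +3.8637 / +1.0353)
    (1,1) via y @ 0.2174
    (1,0) via y @ 1.2527  # hit
  → r_5 = 1.2527

ranges = [1.9705, 0.5889, 0.5280, 1.0200, 1.2527]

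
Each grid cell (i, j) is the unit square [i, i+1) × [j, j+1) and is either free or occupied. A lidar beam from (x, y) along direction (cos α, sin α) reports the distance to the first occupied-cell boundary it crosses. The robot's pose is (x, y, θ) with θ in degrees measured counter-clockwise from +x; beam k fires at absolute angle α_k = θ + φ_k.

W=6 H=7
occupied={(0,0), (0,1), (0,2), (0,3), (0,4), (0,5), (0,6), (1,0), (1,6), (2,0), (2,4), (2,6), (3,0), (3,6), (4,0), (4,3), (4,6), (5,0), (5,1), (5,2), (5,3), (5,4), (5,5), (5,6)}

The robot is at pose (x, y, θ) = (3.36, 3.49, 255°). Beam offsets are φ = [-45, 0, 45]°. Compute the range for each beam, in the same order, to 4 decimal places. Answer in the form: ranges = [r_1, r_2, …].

ranges = [2.7251, 2.5778, 2.8752]

beam 1: φ=-45°, α=210°
  cosα=-0.8660 sinα=-0.5000 | (3,3) | tMaxX 0.4157 tMaxY 0.9800 | tΔX 1.1547 tΔY 2.0000
    t=0.4157 [x] (2,3)
    t=0.9800 [y] (2,2)
    t=1.5704 [x] (1,2)
    t=2.7251 [x] (0,2) — stop
  → r_1 = 2.7251
beam 2: φ=0°, α=255°
  cosα=-0.2588 sinα=-0.9659 | (3,3) | tMaxX 1.3909 tMaxY 0.5073 | tΔX 3.8637 tΔY 1.0353
    t=0.5073 [y] (3,2)
    t=1.3909 [x] (2,2)
    t=1.5426 [y] (2,1)
    t=2.5778 [y] (2,0) — stop
  → r_2 = 2.5778
beam 3: φ=45°, α=300°
  cosα=0.5000 sinα=-0.8660 | (3,3) | tMaxX 1.2800 tMaxY 0.5658 | tΔX 2.0000 tΔY 1.1547
    t=0.5658 [y] (3,2)
    t=1.2800 [x] (4,2)
    t=1.7205 [y] (4,1)
    t=2.8752 [y] (4,0) — stop
  → r_3 = 2.8752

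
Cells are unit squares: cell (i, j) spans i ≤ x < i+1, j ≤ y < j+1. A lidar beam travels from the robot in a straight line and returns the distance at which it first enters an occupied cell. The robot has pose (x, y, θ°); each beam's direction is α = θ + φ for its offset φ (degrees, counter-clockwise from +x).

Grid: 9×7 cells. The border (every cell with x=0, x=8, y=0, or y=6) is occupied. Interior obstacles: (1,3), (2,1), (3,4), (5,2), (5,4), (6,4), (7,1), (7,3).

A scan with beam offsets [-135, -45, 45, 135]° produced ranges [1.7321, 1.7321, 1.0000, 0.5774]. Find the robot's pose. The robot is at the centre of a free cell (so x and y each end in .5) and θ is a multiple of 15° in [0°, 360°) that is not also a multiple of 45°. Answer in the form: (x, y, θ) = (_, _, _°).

(x, y, θ) = (2.5, 4.5, 195°)

The pose lattice has 27·16 = 432 candidates. Test each by forward raycasting.
  (6.5, 1.5, 150°): beam 1 = 0.5176 ≠ 1.7321 ✗
  (7.5, 4.5, 345°): beam 1 = 0.5774 ≠ 1.7321 ✗
  (7.5, 5.5, 285°): beam 1 = 1.0000 ≠ 1.7321 ✗
  (3.5, 2.5, 150°): beam 1 = 1.5529 ≠ 1.7321 ✗
  …
  (2.5, 4.5, 195°): r_1=1.7321, r_2=1.7321, r_3=1.0000, r_4=0.5774 — all match ✓
No second candidate reproduces the full scan.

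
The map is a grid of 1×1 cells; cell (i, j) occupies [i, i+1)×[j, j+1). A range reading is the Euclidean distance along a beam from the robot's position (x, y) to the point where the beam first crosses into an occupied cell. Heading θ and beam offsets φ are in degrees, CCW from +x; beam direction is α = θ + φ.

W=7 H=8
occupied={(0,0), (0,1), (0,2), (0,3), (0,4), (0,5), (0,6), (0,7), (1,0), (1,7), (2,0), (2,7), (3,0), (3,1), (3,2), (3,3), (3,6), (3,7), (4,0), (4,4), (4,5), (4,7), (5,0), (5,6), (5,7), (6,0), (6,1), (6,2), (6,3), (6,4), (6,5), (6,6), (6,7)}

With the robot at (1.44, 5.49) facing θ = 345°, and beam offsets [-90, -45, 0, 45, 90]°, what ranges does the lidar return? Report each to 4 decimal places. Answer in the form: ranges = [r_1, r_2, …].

beam 1: φ=-90°, α=255°
  cosα=-0.2588 sinα=-0.9659 | (1,5) | tMaxX 1.7000 tMaxY 0.5073 | tΔX 3.8637 tΔY 1.0353
    t=0.5073 [y] (1,4)
    t=1.5426 [y] (1,3)
    t=1.7000 [x] (0,3) — stop
  → r_1 = 1.7000
beam 2: φ=-45°, α=300°
  cosα=0.5000 sinα=-0.8660 | (1,5) | tMaxX 1.1200 tMaxY 0.5658 | tΔX 2.0000 tΔY 1.1547
    t=0.5658 [y] (1,4)
    t=1.1200 [x] (2,4)
    t=1.7205 [y] (2,3)
    t=2.8752 [y] (2,2)
    t=3.1200 [x] (3,2) — stop
  → r_2 = 3.1200
beam 3: φ=0°, α=345°
  cosα=0.9659 sinα=-0.2588 | (1,5) | tMaxX 0.5798 tMaxY 1.8932 | tΔX 1.0353 tΔY 3.8637
    t=0.5798 [x] (2,5)
    t=1.6150 [x] (3,5)
    t=1.8932 [y] (3,4)
    t=2.6503 [x] (4,4) — stop
  → r_3 = 2.6503
beam 4: φ=45°, α=30°
  cosα=0.8660 sinα=0.5000 | (1,5) | tMaxX 0.6466 tMaxY 1.0200 | tΔX 1.1547 tΔY 2.0000
    t=0.6466 [x] (2,5)
    t=1.0200 [y] (2,6)
    t=1.8013 [x] (3,6) — stop
  → r_4 = 1.8013
beam 5: φ=90°, α=75°
  cosα=0.2588 sinα=0.9659 | (1,5) | tMaxX 2.1637 tMaxY 0.5280 | tΔX 3.8637 tΔY 1.0353
    t=0.5280 [y] (1,6)
    t=1.5633 [y] (1,7) — stop
  → r_5 = 1.5633

ranges = [1.7000, 3.1200, 2.6503, 1.8013, 1.5633]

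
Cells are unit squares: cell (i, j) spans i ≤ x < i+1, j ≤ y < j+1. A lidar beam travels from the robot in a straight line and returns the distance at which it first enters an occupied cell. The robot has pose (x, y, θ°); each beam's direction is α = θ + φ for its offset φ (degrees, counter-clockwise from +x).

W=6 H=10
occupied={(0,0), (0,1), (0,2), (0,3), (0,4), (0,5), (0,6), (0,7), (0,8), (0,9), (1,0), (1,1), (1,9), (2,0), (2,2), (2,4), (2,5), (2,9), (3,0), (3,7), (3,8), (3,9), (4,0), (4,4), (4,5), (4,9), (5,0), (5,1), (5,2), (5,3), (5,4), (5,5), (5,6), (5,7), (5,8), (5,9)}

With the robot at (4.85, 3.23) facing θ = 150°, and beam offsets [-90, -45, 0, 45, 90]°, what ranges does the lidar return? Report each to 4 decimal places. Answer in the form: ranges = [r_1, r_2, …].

ranges = [0.3000, 0.7972, 2.1362, 1.9153, 2.5750]

beam 1: φ=-90°, α=60°
  d=(0.5000,0.8660)  start (4,3)  tX=0.3000 tY=0.8891  stride 1/|dx|=2.0000 1/|dy|=1.1547
    cross x-line → (5,3), t=0.3000 (wall)
  → r_1 = 0.3000
beam 2: φ=-45°, α=105°
  d=(-0.2588,0.9659)  start (4,3)  tX=3.2841 tY=0.7972  stride 1/|dx|=3.8637 1/|dy|=1.0353
    cross y-line → (4,4), t=0.7972 (wall)
  → r_2 = 0.7972
beam 3: φ=0°, α=150°
  d=(-0.8660,0.5000)  start (4,3)  tX=0.9815 tY=1.5400  stride 1/|dx|=1.1547 1/|dy|=2.0000
    cross x-line → (3,3), t=0.9815
    cross y-line → (3,4), t=1.5400
    cross x-line → (2,4), t=2.1362 (wall)
  → r_3 = 2.1362
beam 4: φ=45°, α=195°
  d=(-0.9659,-0.2588)  start (4,3)  tX=0.8800 tY=0.8887  stride 1/|dx|=1.0353 1/|dy|=3.8637
    cross x-line → (3,3), t=0.8800
    cross y-line → (3,2), t=0.8887
    cross x-line → (2,2), t=1.9153 (wall)
  → r_4 = 1.9153
beam 5: φ=90°, α=240°
  d=(-0.5000,-0.8660)  start (4,3)  tX=1.7000 tY=0.2656  stride 1/|dx|=2.0000 1/|dy|=1.1547
    cross y-line → (4,2), t=0.2656
    cross y-line → (4,1), t=1.4203
    cross x-line → (3,1), t=1.7000
    cross y-line → (3,0), t=2.5750 (wall)
  → r_5 = 2.5750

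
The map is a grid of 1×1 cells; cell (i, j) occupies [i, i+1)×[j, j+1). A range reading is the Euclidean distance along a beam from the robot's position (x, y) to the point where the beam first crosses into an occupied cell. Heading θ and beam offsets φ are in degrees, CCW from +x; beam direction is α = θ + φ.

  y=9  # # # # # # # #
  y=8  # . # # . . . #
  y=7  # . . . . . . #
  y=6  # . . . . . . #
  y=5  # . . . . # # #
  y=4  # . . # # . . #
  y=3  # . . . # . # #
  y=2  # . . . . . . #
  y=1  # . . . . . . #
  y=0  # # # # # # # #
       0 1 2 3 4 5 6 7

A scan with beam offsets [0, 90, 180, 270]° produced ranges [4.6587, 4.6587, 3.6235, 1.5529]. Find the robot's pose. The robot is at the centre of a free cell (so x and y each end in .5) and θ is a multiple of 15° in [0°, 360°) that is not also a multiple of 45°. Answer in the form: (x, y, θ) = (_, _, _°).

(x, y, θ) = (2.5, 5.5, 285°)

The pose lattice has 40·16 = 640 candidates. Test each by forward raycasting.
  (3.5, 3.5, 60°): beam 1 = 0.5774 ≠ 4.6587 ✗
  (5.5, 8.5, 165°): beam 1 = 1.5529 ≠ 4.6587 ✗
  (1.5, 6.5, 60°): beam 1 = 1.7321 ≠ 4.6587 ✗
  (6.5, 7.5, 240°): beam 1 = 1.7321 ≠ 4.6587 ✗
  …
  (2.5, 5.5, 285°): r_1=4.6587, r_2=4.6587, r_3=3.6235, r_4=1.5529 — all match ✓
Only this pose fits every beam.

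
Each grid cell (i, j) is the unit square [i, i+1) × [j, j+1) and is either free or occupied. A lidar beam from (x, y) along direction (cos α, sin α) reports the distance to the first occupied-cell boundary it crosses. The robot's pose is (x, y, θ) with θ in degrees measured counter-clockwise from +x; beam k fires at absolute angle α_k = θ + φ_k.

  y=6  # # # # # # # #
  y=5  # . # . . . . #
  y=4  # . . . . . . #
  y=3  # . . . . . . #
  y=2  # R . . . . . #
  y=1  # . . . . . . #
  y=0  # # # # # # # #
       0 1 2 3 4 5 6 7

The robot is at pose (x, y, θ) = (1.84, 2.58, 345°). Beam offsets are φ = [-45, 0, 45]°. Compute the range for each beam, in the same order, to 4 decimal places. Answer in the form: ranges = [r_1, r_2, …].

beam 1: φ=-45°, α=300°
  direction (0.5000, -0.8660); cell (1,2); t to first gridline: x 0.3200, y 0.6697 (then +2.0000 / +1.1547)
    (2,2) via x @ 0.3200
    (2,1) via y @ 0.6697
    (2,0) via y @ 1.8244  # hit
  → r_1 = 1.8244
beam 2: φ=0°, α=345°
  direction (0.9659, -0.2588); cell (1,2); t to first gridline: x 0.1656, y 2.2409 (then +1.0353 / +3.8637)
    (2,2) via x @ 0.1656
    (3,2) via x @ 1.2009
    (4,2) via x @ 2.2362
    (4,1) via y @ 2.2409
    (5,1) via x @ 3.2715
    (6,1) via x @ 4.3067
    (7,1) via x @ 5.3420  # hit
  → r_2 = 5.3420
beam 3: φ=45°, α=30°
  direction (0.8660, 0.5000); cell (1,2); t to first gridline: x 0.1848, y 0.8400 (then +1.1547 / +2.0000)
    (2,2) via x @ 0.1848
    (2,3) via y @ 0.8400
    (3,3) via x @ 1.3395
    (4,3) via x @ 2.4942
    (4,4) via y @ 2.8400
    (5,4) via x @ 3.6489
    (6,4) via x @ 4.8036
    (6,5) via y @ 4.8400
    (7,5) via x @ 5.9583  # hit
  → r_3 = 5.9583

ranges = [1.8244, 5.3420, 5.9583]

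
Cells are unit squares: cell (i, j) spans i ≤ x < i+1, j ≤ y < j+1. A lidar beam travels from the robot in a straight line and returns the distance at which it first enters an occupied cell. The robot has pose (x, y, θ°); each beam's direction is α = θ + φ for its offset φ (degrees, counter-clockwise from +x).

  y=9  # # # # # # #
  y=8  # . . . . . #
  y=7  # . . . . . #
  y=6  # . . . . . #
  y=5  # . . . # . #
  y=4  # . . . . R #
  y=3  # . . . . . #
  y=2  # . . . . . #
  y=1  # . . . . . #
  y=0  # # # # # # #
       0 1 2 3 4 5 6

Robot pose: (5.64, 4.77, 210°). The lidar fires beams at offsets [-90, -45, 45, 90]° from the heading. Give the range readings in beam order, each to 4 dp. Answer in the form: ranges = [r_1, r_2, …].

beam 1: φ=-90°, α=120°
  direction (-0.5000, 0.8660); cell (5,4); t to first gridline: x 1.2800, y 0.2656 (then +2.0000 / +1.1547)
    (5,5) via y @ 0.2656
    (4,5) via x @ 1.2800  # hit
  → r_1 = 1.2800
beam 2: φ=-45°, α=165°
  direction (-0.9659, 0.2588); cell (5,4); t to first gridline: x 0.6626, y 0.8887 (then +1.0353 / +3.8637)
    (4,4) via x @ 0.6626
    (4,5) via y @ 0.8887  # hit
  → r_2 = 0.8887
beam 3: φ=45°, α=255°
  direction (-0.2588, -0.9659); cell (5,4); t to first gridline: x 2.4728, y 0.7972 (then +3.8637 / +1.0353)
    (5,3) via y @ 0.7972
    (5,2) via y @ 1.8324
    (4,2) via x @ 2.4728
    (4,1) via y @ 2.8677
    (4,0) via y @ 3.9030  # hit
  → r_3 = 3.9030
beam 4: φ=90°, α=300°
  direction (0.5000, -0.8660); cell (5,4); t to first gridline: x 0.7200, y 0.8891 (then +2.0000 / +1.1547)
    (6,4) via x @ 0.7200  # hit
  → r_4 = 0.7200

ranges = [1.2800, 0.8887, 3.9030, 0.7200]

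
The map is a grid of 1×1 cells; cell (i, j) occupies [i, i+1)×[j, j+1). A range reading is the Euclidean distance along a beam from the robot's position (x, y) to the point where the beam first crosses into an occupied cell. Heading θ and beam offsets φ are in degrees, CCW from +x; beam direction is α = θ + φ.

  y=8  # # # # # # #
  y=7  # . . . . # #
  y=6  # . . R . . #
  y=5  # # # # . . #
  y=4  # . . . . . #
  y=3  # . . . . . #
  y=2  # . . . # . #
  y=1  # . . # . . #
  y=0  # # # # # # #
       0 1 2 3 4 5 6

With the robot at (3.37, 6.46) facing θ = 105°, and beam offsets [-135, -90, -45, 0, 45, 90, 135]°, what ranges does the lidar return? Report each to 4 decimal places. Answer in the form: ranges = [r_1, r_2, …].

ranges = [3.0369, 2.0864, 1.7782, 1.5943, 2.7366, 1.7773, 0.5312]

beam 1: φ=-135°, α=330°
  dir = (cos 330°, sin 330°) = (0.8660, -0.5000); from cell (3,6)
  next x-line at t=0.7275, next y-line at t=0.9200; Δt_x=1.1547, Δt_y=2.0000
    x: enter (4,6) at t=0.7275
    y: enter (4,5) at t=0.9200
    x: enter (5,5) at t=1.8822
    y: enter (5,4) at t=2.9200
    x: enter (6,4) at t=3.0369 ← occupied
  → r_1 = 3.0369
beam 2: φ=-90°, α=15°
  dir = (cos 15°, sin 15°) = (0.9659, 0.2588); from cell (3,6)
  next x-line at t=0.6522, next y-line at t=2.0864; Δt_x=1.0353, Δt_y=3.8637
    x: enter (4,6) at t=0.6522
    x: enter (5,6) at t=1.6875
    y: enter (5,7) at t=2.0864 ← occupied
  → r_2 = 2.0864
beam 3: φ=-45°, α=60°
  dir = (cos 60°, sin 60°) = (0.5000, 0.8660); from cell (3,6)
  next x-line at t=1.2600, next y-line at t=0.6235; Δt_x=2.0000, Δt_y=1.1547
    y: enter (3,7) at t=0.6235
    x: enter (4,7) at t=1.2600
    y: enter (4,8) at t=1.7782 ← occupied
  → r_3 = 1.7782
beam 4: φ=0°, α=105°
  dir = (cos 105°, sin 105°) = (-0.2588, 0.9659); from cell (3,6)
  next x-line at t=1.4296, next y-line at t=0.5590; Δt_x=3.8637, Δt_y=1.0353
    y: enter (3,7) at t=0.5590
    x: enter (2,7) at t=1.4296
    y: enter (2,8) at t=1.5943 ← occupied
  → r_4 = 1.5943
beam 5: φ=45°, α=150°
  dir = (cos 150°, sin 150°) = (-0.8660, 0.5000); from cell (3,6)
  next x-line at t=0.4272, next y-line at t=1.0800; Δt_x=1.1547, Δt_y=2.0000
    x: enter (2,6) at t=0.4272
    y: enter (2,7) at t=1.0800
    x: enter (1,7) at t=1.5819
    x: enter (0,7) at t=2.7366 ← occupied
  → r_5 = 2.7366
beam 6: φ=90°, α=195°
  dir = (cos 195°, sin 195°) = (-0.9659, -0.2588); from cell (3,6)
  next x-line at t=0.3831, next y-line at t=1.7773; Δt_x=1.0353, Δt_y=3.8637
    x: enter (2,6) at t=0.3831
    x: enter (1,6) at t=1.4183
    y: enter (1,5) at t=1.7773 ← occupied
  → r_6 = 1.7773
beam 7: φ=135°, α=240°
  dir = (cos 240°, sin 240°) = (-0.5000, -0.8660); from cell (3,6)
  next x-line at t=0.7400, next y-line at t=0.5312; Δt_x=2.0000, Δt_y=1.1547
    y: enter (3,5) at t=0.5312 ← occupied
  → r_7 = 0.5312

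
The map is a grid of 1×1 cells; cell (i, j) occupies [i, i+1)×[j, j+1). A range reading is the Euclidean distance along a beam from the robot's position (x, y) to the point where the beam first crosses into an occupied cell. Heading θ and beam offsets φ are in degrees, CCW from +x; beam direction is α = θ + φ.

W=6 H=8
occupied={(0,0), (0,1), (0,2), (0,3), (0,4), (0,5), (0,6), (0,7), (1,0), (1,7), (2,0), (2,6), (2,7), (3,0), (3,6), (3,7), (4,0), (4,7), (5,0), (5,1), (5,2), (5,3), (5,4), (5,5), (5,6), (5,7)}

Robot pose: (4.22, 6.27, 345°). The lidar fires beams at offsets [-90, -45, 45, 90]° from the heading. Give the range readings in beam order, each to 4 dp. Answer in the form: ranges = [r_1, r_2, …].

ranges = [5.4559, 1.5600, 0.9007, 0.7558]

beam 1: φ=-90°, α=255°
  d=(-0.2588,-0.9659)  start (4,6)  tX=0.8500 tY=0.2795  stride 1/|dx|=3.8637 1/|dy|=1.0353
    cross y-line → (4,5), t=0.2795
    cross x-line → (3,5), t=0.8500
    cross y-line → (3,4), t=1.3148
    cross y-line → (3,3), t=2.3501
    cross y-line → (3,2), t=3.3854
    cross y-line → (3,1), t=4.4206
    cross x-line → (2,1), t=4.7137
    cross y-line → (2,0), t=5.4559 (wall)
  → r_1 = 5.4559
beam 2: φ=-45°, α=300°
  d=(0.5000,-0.8660)  start (4,6)  tX=1.5600 tY=0.3118  stride 1/|dx|=2.0000 1/|dy|=1.1547
    cross y-line → (4,5), t=0.3118
    cross y-line → (4,4), t=1.4665
    cross x-line → (5,4), t=1.5600 (wall)
  → r_2 = 1.5600
beam 3: φ=45°, α=30°
  d=(0.8660,0.5000)  start (4,6)  tX=0.9007 tY=1.4600  stride 1/|dx|=1.1547 1/|dy|=2.0000
    cross x-line → (5,6), t=0.9007 (wall)
  → r_3 = 0.9007
beam 4: φ=90°, α=75°
  d=(0.2588,0.9659)  start (4,6)  tX=3.0137 tY=0.7558  stride 1/|dx|=3.8637 1/|dy|=1.0353
    cross y-line → (4,7), t=0.7558 (wall)
  → r_4 = 0.7558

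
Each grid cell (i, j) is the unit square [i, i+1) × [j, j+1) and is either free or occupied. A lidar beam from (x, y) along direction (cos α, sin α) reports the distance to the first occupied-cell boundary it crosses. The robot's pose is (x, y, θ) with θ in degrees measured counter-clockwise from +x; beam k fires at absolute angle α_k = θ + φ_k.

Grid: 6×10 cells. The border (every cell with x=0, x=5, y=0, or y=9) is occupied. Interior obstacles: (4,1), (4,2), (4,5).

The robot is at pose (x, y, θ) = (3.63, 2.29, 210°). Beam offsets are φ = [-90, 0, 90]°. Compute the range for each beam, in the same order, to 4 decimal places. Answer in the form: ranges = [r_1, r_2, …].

beam 1: φ=-90°, α=120°
  d=(-0.5000,0.8660)  start (3,2)  tX=1.2600 tY=0.8198  stride 1/|dx|=2.0000 1/|dy|=1.1547
    cross y-line → (3,3), t=0.8198
    cross x-line → (2,3), t=1.2600
    cross y-line → (2,4), t=1.9745
    cross y-line → (2,5), t=3.1292
    cross x-line → (1,5), t=3.2600
    cross y-line → (1,6), t=4.2839
    cross x-line → (0,6), t=5.2600 (wall)
  → r_1 = 5.2600
beam 2: φ=0°, α=210°
  d=(-0.8660,-0.5000)  start (3,2)  tX=0.7275 tY=0.5800  stride 1/|dx|=1.1547 1/|dy|=2.0000
    cross y-line → (3,1), t=0.5800
    cross x-line → (2,1), t=0.7275
    cross x-line → (1,1), t=1.8822
    cross y-line → (1,0), t=2.5800 (wall)
  → r_2 = 2.5800
beam 3: φ=90°, α=300°
  d=(0.5000,-0.8660)  start (3,2)  tX=0.7400 tY=0.3349  stride 1/|dx|=2.0000 1/|dy|=1.1547
    cross y-line → (3,1), t=0.3349
    cross x-line → (4,1), t=0.7400 (wall)
  → r_3 = 0.7400

ranges = [5.2600, 2.5800, 0.7400]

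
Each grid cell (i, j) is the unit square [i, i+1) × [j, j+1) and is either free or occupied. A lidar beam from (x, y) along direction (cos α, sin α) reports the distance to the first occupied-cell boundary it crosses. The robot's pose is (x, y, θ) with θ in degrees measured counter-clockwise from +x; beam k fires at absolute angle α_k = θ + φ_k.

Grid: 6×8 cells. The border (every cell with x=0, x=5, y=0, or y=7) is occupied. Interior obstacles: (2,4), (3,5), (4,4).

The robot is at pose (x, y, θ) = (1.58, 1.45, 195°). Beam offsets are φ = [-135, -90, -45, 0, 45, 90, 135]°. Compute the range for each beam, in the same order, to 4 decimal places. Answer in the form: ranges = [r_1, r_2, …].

ranges = [4.0992, 2.2409, 0.6697, 0.6005, 0.5196, 0.4659, 0.9000]

beam 1: φ=-135°, α=60°
  cosα=0.5000 sinα=0.8660 | (1,1) | tMaxX 0.8400 tMaxY 0.6351 | tΔX 2.0000 tΔY 1.1547
    t=0.6351 [y] (1,2)
    t=0.8400 [x] (2,2)
    t=1.7898 [y] (2,3)
    t=2.8400 [x] (3,3)
    t=2.9445 [y] (3,4)
    t=4.0992 [y] (3,5) — stop
  → r_1 = 4.0992
beam 2: φ=-90°, α=105°
  cosα=-0.2588 sinα=0.9659 | (1,1) | tMaxX 2.2409 tMaxY 0.5694 | tΔX 3.8637 tΔY 1.0353
    t=0.5694 [y] (1,2)
    t=1.6047 [y] (1,3)
    t=2.2409 [x] (0,3) — stop
  → r_2 = 2.2409
beam 3: φ=-45°, α=150°
  cosα=-0.8660 sinα=0.5000 | (1,1) | tMaxX 0.6697 tMaxY 1.1000 | tΔX 1.1547 tΔY 2.0000
    t=0.6697 [x] (0,1) — stop
  → r_3 = 0.6697
beam 4: φ=0°, α=195°
  cosα=-0.9659 sinα=-0.2588 | (1,1) | tMaxX 0.6005 tMaxY 1.7387 | tΔX 1.0353 tΔY 3.8637
    t=0.6005 [x] (0,1) — stop
  → r_4 = 0.6005
beam 5: φ=45°, α=240°
  cosα=-0.5000 sinα=-0.8660 | (1,1) | tMaxX 1.1600 tMaxY 0.5196 | tΔX 2.0000 tΔY 1.1547
    t=0.5196 [y] (1,0) — stop
  → r_5 = 0.5196
beam 6: φ=90°, α=285°
  cosα=0.2588 sinα=-0.9659 | (1,1) | tMaxX 1.6228 tMaxY 0.4659 | tΔX 3.8637 tΔY 1.0353
    t=0.4659 [y] (1,0) — stop
  → r_6 = 0.4659
beam 7: φ=135°, α=330°
  cosα=0.8660 sinα=-0.5000 | (1,1) | tMaxX 0.4850 tMaxY 0.9000 | tΔX 1.1547 tΔY 2.0000
    t=0.4850 [x] (2,1)
    t=0.9000 [y] (2,0) — stop
  → r_7 = 0.9000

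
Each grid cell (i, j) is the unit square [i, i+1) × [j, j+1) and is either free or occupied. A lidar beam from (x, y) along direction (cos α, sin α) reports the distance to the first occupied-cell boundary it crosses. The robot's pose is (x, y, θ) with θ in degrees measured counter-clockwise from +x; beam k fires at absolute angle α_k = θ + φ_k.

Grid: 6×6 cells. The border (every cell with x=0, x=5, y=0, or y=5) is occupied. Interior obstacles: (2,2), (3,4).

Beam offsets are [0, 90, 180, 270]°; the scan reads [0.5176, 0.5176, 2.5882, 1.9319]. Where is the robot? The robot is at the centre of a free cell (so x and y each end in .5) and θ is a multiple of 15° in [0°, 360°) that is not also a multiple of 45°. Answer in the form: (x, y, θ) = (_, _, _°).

(x, y, θ) = (4.5, 1.5, 285°)

Enumerate (i+0.5, j+0.5, θ) over the 14 free cells and 16 admissible headings. For each, cast all 4 beams and compare to the given ranges.
  (3.5, 1.5, 345°): beam 1 = 1.5529 ≠ 0.5176 ✗
  (2.5, 4.5, 255°): beam 1 = 1.5529 ≠ 0.5176 ✗
  (3.5, 2.5, 240°): beam 1 = 1.7321 ≠ 0.5176 ✗
  (2.5, 1.5, 300°): beam 1 = 0.5774 ≠ 0.5176 ✗
  (1.5, 3.5, 165°): beam 2 = 1.9319 ≠ 0.5176 ✗
  …
  (4.5, 1.5, 285°): r_1=0.5176, r_2=0.5176, r_3=2.5882, r_4=1.9319 — all match ✓
No second candidate reproduces the full scan.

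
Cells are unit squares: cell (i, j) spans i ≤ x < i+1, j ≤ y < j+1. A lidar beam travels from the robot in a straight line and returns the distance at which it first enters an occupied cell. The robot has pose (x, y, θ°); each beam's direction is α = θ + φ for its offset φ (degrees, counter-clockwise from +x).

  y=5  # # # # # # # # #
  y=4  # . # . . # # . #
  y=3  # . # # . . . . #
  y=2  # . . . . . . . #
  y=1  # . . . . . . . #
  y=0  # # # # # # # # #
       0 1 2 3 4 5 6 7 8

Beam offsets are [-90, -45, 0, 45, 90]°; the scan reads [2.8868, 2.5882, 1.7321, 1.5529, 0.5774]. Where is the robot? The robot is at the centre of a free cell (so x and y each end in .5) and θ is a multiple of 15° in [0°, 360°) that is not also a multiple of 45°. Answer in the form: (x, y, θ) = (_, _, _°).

(x, y, θ) = (6.5, 3.5, 330°)

Candidates: 23 free-cell centres × 16 headings = 368 poses. Raycast each; keep the one whose scan matches to 4 dp.
  (7.5, 2.5, 210°): beam 1 = 1.7321 ≠ 2.8868 ✗
  (7.5, 2.5, 15°): beam 1 = 1.5529 ≠ 2.8868 ✗
  (5.5, 1.5, 75°): beam 1 = 1.9319 ≠ 2.8868 ✗
  …
  (6.5, 3.5, 330°): r_1=2.8868, r_2=2.5882, r_3=1.7321, r_4=1.5529, r_5=0.5774 — all match ✓
Only this pose fits every beam.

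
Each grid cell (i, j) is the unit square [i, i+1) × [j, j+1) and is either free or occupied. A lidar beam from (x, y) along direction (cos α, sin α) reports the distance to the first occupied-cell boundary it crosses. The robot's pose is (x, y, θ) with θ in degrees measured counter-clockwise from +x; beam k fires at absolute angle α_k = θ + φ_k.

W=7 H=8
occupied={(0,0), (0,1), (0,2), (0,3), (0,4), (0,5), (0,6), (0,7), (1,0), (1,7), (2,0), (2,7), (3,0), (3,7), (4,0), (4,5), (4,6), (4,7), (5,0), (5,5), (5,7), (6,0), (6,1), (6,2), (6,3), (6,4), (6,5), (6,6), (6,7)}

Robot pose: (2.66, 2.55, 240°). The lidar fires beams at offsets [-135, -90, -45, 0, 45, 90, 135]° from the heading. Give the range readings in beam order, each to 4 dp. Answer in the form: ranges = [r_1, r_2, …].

ranges = [4.6070, 1.9168, 1.7186, 1.7898, 1.6047, 3.1000, 3.4578]

beam 1: φ=-135°, α=105°
  d=(-0.2588,0.9659)  start (2,2)  tX=2.5500 tY=0.4659  stride 1/|dx|=3.8637 1/|dy|=1.0353
    cross y-line → (2,3), t=0.4659
    cross y-line → (2,4), t=1.5012
    cross y-line → (2,5), t=2.5364
    cross x-line → (1,5), t=2.5500
    cross y-line → (1,6), t=3.5717
    cross y-line → (1,7), t=4.6070 (wall)
  → r_1 = 4.6070
beam 2: φ=-90°, α=150°
  d=(-0.8660,0.5000)  start (2,2)  tX=0.7621 tY=0.9000  stride 1/|dx|=1.1547 1/|dy|=2.0000
    cross x-line → (1,2), t=0.7621
    cross y-line → (1,3), t=0.9000
    cross x-line → (0,3), t=1.9168 (wall)
  → r_2 = 1.9168
beam 3: φ=-45°, α=195°
  d=(-0.9659,-0.2588)  start (2,2)  tX=0.6833 tY=2.1250  stride 1/|dx|=1.0353 1/|dy|=3.8637
    cross x-line → (1,2), t=0.6833
    cross x-line → (0,2), t=1.7186 (wall)
  → r_3 = 1.7186
beam 4: φ=0°, α=240°
  d=(-0.5000,-0.8660)  start (2,2)  tX=1.3200 tY=0.6351  stride 1/|dx|=2.0000 1/|dy|=1.1547
    cross y-line → (2,1), t=0.6351
    cross x-line → (1,1), t=1.3200
    cross y-line → (1,0), t=1.7898 (wall)
  → r_4 = 1.7898
beam 5: φ=45°, α=285°
  d=(0.2588,-0.9659)  start (2,2)  tX=1.3137 tY=0.5694  stride 1/|dx|=3.8637 1/|dy|=1.0353
    cross y-line → (2,1), t=0.5694
    cross x-line → (3,1), t=1.3137
    cross y-line → (3,0), t=1.6047 (wall)
  → r_5 = 1.6047
beam 6: φ=90°, α=330°
  d=(0.8660,-0.5000)  start (2,2)  tX=0.3926 tY=1.1000  stride 1/|dx|=1.1547 1/|dy|=2.0000
    cross x-line → (3,2), t=0.3926
    cross y-line → (3,1), t=1.1000
    cross x-line → (4,1), t=1.5473
    cross x-line → (5,1), t=2.7020
    cross y-line → (5,0), t=3.1000 (wall)
  → r_6 = 3.1000
beam 7: φ=135°, α=15°
  d=(0.9659,0.2588)  start (2,2)  tX=0.3520 tY=1.7387  stride 1/|dx|=1.0353 1/|dy|=3.8637
    cross x-line → (3,2), t=0.3520
    cross x-line → (4,2), t=1.3873
    cross y-line → (4,3), t=1.7387
    cross x-line → (5,3), t=2.4225
    cross x-line → (6,3), t=3.4578 (wall)
  → r_7 = 3.4578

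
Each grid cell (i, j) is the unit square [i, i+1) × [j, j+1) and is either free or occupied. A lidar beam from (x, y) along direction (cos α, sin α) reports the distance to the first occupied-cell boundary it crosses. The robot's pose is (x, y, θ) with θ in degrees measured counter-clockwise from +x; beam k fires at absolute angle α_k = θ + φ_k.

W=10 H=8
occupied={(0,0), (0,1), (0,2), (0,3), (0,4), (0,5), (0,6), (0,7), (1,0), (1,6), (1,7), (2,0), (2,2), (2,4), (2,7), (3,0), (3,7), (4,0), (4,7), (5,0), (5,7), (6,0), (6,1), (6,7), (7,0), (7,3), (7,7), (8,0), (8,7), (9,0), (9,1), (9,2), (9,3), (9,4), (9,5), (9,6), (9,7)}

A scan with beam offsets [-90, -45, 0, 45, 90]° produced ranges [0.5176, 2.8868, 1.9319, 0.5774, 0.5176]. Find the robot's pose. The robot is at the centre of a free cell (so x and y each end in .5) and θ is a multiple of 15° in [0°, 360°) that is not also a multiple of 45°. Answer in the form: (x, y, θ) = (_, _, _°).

(x, y, θ) = (8.5, 3.5, 285°)

Enumerate (i+0.5, j+0.5, θ) over the 43 free cells and 16 admissible headings. For each, cast all 5 beams and compare to the given ranges.
  (8.5, 4.5, 30°): beam 1 = 1.0000 ≠ 0.5176 ✗
  (7.5, 1.5, 15°): beam 2 = 1.0000 ≠ 2.8868 ✗
  (2.5, 3.5, 210°): beam 1 = 0.5774 ≠ 0.5176 ✗
  (3.5, 4.5, 15°): beam 1 = 3.6235 ≠ 0.5176 ✗
  (5.5, 2.5, 345°): beam 1 = 1.5529 ≠ 0.5176 ✗
  …
  (8.5, 3.5, 285°): r_1=0.5176, r_2=2.8868, r_3=1.9319, r_4=0.5774, r_5=0.5176 — all match ✓
No second candidate reproduces the full scan.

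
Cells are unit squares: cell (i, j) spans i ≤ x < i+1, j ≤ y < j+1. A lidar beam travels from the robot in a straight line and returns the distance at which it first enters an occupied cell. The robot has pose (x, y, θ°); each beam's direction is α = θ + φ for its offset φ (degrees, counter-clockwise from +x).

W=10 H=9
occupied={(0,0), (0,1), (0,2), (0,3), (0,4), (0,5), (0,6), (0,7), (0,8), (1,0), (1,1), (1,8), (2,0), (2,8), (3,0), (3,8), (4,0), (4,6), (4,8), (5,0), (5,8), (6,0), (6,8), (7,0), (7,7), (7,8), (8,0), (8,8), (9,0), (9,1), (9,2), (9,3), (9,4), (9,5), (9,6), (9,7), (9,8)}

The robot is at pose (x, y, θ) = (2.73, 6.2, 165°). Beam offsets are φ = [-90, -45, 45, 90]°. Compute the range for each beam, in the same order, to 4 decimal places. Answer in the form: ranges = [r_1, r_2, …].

ranges = [1.8635, 2.0785, 1.9976, 4.3482]

beam 1: φ=-90°, α=75°
  dir = (cos 75°, sin 75°) = (0.2588, 0.9659); from cell (2,6)
  next x-line at t=1.0432, next y-line at t=0.8282; Δt_x=3.8637, Δt_y=1.0353
    y: enter (2,7) at t=0.8282
    x: enter (3,7) at t=1.0432
    y: enter (3,8) at t=1.8635 ← occupied
  → r_1 = 1.8635
beam 2: φ=-45°, α=120°
  dir = (cos 120°, sin 120°) = (-0.5000, 0.8660); from cell (2,6)
  next x-line at t=1.4600, next y-line at t=0.9238; Δt_x=2.0000, Δt_y=1.1547
    y: enter (2,7) at t=0.9238
    x: enter (1,7) at t=1.4600
    y: enter (1,8) at t=2.0785 ← occupied
  → r_2 = 2.0785
beam 3: φ=45°, α=210°
  dir = (cos 210°, sin 210°) = (-0.8660, -0.5000); from cell (2,6)
  next x-line at t=0.8429, next y-line at t=0.4000; Δt_x=1.1547, Δt_y=2.0000
    y: enter (2,5) at t=0.4000
    x: enter (1,5) at t=0.8429
    x: enter (0,5) at t=1.9976 ← occupied
  → r_3 = 1.9976
beam 4: φ=90°, α=255°
  dir = (cos 255°, sin 255°) = (-0.2588, -0.9659); from cell (2,6)
  next x-line at t=2.8205, next y-line at t=0.2071; Δt_x=3.8637, Δt_y=1.0353
    y: enter (2,5) at t=0.2071
    y: enter (2,4) at t=1.2423
    y: enter (2,3) at t=2.2776
    x: enter (1,3) at t=2.8205
    y: enter (1,2) at t=3.3129
    y: enter (1,1) at t=4.3482 ← occupied
  → r_4 = 4.3482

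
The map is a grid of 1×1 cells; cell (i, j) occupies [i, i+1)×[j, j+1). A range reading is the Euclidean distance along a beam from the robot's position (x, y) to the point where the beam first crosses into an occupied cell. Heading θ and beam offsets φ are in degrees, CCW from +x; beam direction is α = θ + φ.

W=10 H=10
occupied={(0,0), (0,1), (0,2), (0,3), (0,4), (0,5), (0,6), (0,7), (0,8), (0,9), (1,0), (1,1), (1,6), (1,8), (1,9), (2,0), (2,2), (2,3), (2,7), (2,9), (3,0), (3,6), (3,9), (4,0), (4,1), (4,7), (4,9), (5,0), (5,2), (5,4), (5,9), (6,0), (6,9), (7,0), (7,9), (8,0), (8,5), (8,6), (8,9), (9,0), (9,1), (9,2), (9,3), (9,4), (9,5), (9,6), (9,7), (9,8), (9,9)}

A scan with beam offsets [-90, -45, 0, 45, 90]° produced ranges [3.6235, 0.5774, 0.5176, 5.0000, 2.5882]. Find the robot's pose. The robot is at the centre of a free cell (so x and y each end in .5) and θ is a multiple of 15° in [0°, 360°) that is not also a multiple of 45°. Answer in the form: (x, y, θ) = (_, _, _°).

Enumerate (i+0.5, j+0.5, θ) over the 51 free cells and 16 admissible headings. For each, cast all 5 beams and compare to the given ranges.
  (4.5, 5.5, 240°): beam 1 = 1.0000 ≠ 3.6235 ✗
  (8.5, 3.5, 300°): beam 1 = 2.8868 ≠ 3.6235 ✗
  (7.5, 4.5, 195°): beam 1 = 4.6587 ≠ 3.6235 ✗
  …
  (5.5, 3.5, 105°): r_1=3.6235, r_2=0.5774, r_3=0.5176, r_4=5.0000, r_5=2.5882 — all match ✓
Unique over the lattice → pose = (5.5, 3.5, 105°).

(x, y, θ) = (5.5, 3.5, 105°)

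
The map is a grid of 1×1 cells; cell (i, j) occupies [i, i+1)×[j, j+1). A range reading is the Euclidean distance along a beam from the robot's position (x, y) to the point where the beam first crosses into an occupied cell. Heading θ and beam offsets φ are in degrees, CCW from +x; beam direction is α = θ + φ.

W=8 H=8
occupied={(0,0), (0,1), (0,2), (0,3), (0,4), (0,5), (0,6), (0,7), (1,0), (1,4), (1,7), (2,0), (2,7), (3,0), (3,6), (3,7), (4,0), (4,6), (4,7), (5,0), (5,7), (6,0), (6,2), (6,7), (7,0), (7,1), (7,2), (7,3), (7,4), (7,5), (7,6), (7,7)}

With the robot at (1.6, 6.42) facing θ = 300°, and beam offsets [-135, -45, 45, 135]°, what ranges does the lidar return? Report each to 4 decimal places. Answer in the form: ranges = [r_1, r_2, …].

ranges = [0.6212, 1.4701, 1.4494, 0.6005]

beam 1: φ=-135°, α=165°
  d=(-0.9659,0.2588)  start (1,6)  tX=0.6212 tY=2.2409  stride 1/|dx|=1.0353 1/|dy|=3.8637
    cross x-line → (0,6), t=0.6212 (wall)
  → r_1 = 0.6212
beam 2: φ=-45°, α=255°
  d=(-0.2588,-0.9659)  start (1,6)  tX=2.3182 tY=0.4348  stride 1/|dx|=3.8637 1/|dy|=1.0353
    cross y-line → (1,5), t=0.4348
    cross y-line → (1,4), t=1.4701 (wall)
  → r_2 = 1.4701
beam 3: φ=45°, α=345°
  d=(0.9659,-0.2588)  start (1,6)  tX=0.4141 tY=1.6228  stride 1/|dx|=1.0353 1/|dy|=3.8637
    cross x-line → (2,6), t=0.4141
    cross x-line → (3,6), t=1.4494 (wall)
  → r_3 = 1.4494
beam 4: φ=135°, α=75°
  d=(0.2588,0.9659)  start (1,6)  tX=1.5455 tY=0.6005  stride 1/|dx|=3.8637 1/|dy|=1.0353
    cross y-line → (1,7), t=0.6005 (wall)
  → r_4 = 0.6005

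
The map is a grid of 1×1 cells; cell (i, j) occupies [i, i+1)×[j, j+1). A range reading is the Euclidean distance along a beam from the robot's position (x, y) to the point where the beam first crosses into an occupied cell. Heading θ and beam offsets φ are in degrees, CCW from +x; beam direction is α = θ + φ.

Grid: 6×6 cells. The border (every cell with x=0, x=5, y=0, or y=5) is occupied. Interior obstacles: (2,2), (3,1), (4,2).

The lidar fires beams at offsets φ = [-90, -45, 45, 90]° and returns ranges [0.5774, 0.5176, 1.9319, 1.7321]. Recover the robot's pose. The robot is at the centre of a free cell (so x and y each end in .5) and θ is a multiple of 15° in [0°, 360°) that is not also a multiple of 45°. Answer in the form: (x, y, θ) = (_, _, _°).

(x, y, θ) = (1.5, 4.5, 210°)

Enumerate (i+0.5, j+0.5, θ) over the 13 free cells and 16 admissible headings. For each, cast all 4 beams and compare to the given ranges.
  (1.5, 3.5, 60°): beam 1 = 1.0000 ≠ 0.5774 ✗
  (2.5, 1.5, 330°): beam 3 = 0.5176 ≠ 1.9319 ✗
  (1.5, 4.5, 300°): beam 2 = 1.9319 ≠ 0.5176 ✗
  …
  (1.5, 4.5, 210°): r_1=0.5774, r_2=0.5176, r_3=1.9319, r_4=1.7321 — all match ✓
No second candidate reproduces the full scan.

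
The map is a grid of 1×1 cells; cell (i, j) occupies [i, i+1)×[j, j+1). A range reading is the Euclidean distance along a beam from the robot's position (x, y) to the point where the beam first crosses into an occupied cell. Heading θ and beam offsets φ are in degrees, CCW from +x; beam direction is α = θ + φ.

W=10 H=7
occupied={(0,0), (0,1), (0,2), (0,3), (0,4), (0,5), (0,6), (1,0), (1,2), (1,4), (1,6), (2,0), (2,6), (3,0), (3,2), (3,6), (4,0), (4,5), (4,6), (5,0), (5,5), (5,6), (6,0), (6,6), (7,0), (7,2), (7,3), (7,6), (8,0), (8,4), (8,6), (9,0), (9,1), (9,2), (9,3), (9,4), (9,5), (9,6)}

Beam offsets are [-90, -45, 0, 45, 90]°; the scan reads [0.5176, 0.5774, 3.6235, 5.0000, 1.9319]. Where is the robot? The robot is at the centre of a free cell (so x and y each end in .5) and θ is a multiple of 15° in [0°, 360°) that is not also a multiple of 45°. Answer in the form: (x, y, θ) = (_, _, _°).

(x, y, θ) = (3.5, 3.5, 345°)

The pose lattice has 32·16 = 512 candidates. Test each by forward raycasting.
  (1.5, 3.5, 240°): beam 1 = 0.5774 ≠ 0.5176 ✗
  (3.5, 1.5, 150°): beam 1 = 0.5774 ≠ 0.5176 ✗
  (3.5, 1.5, 345°): beam 3 = 1.9319 ≠ 3.6235 ✗
  (8.5, 5.5, 75°): beam 3 = 0.5176 ≠ 3.6235 ✗
  …
  (3.5, 3.5, 345°): r_1=0.5176, r_2=0.5774, r_3=3.6235, r_4=5.0000, r_5=1.9319 — all match ✓
Unique over the lattice → pose = (3.5, 3.5, 345°).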